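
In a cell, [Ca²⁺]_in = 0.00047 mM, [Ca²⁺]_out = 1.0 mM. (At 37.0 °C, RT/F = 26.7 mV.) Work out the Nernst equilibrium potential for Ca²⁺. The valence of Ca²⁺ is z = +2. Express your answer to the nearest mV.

102 mV

E = (26.7/z) · ln([Ca²⁺]_out/[Ca²⁺]_in) with z = +2.
= (26.7/2) · ln(1.0/0.00047) = 13.35 · ln(2128)
= 13.35 · (7.6628) = 102.30 mV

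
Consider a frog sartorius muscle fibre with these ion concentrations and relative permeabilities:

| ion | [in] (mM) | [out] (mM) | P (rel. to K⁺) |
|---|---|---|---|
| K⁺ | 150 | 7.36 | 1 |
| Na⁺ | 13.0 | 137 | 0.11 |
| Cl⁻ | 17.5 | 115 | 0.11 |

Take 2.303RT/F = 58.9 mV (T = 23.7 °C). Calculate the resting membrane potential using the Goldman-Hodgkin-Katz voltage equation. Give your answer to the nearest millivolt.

-49 mV

Vm = 58.9 · log₁₀[(Σ P·[cation]ₒ + Σ P·[anion]ᵢ) / (Σ P·[cation]ᵢ + Σ P·[anion]ₒ)]
Numerator = 1×7.36 + 0.11×137 + 0.11×17.5 = 24.36
Denominator = 1×150 + 0.11×13.0 + 0.11×115 = 164.1
Vm = 58.9 · log₁₀(0.14843) = 58.9 × (-0.8285) = -48.80 mV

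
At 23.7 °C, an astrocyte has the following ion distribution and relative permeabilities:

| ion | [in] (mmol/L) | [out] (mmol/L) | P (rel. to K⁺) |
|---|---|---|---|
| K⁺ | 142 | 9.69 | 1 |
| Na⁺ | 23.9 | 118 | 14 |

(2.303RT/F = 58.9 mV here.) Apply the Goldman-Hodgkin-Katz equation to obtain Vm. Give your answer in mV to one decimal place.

Vm = 58.9 · log₁₀[(Σ P·[cation]ₒ + Σ P·[anion]ᵢ) / (Σ P·[cation]ᵢ + Σ P·[anion]ₒ)]
Numerator = 1×9.69 + 14×118 = 1662
Denominator = 1×142 + 14×23.9 = 476.6
Vm = 58.9 · log₁₀(3.4866) = 58.9 × (0.5424) = 31.95 mV

31.9 mV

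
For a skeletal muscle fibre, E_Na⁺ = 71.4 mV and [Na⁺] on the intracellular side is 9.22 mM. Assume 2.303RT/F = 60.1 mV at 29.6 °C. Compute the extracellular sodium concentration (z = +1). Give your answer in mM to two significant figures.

140 mM

Nernst: E = (60.1/1) · log₁₀([out]/[in]), so log₁₀([out]/[in]) = 71.4 × 1 / 60.1 = 1.1880.
[out]/[in] = 10^(1.1880) = 15.42.
[out] = 15.42 × 9.22 = 142.2 mM.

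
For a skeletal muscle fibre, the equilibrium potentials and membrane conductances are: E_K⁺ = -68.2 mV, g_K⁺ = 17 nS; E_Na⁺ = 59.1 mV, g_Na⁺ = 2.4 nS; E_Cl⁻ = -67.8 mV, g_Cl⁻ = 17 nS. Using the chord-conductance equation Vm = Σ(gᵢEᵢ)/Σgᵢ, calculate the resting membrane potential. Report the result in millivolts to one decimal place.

-59.6 mV

Σ gᵢEᵢ = 17·(-68.2) + 2.4·(59.1) + 17·(-67.8) = -2170.16
Σ gᵢ = 17 + 2.4 + 17 = 36.4
Vm = -2170.16 / 36.4 = -59.62 mV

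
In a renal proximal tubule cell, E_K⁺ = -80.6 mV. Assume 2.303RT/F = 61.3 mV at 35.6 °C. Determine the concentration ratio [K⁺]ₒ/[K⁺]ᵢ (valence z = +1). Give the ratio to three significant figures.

log₁₀([out]/[in]) = E·z/(61.3) = -80.6 × 1 / 61.3 = -1.3148
[out]/[in] = 10^(-1.3148) = 0.04843

0.0484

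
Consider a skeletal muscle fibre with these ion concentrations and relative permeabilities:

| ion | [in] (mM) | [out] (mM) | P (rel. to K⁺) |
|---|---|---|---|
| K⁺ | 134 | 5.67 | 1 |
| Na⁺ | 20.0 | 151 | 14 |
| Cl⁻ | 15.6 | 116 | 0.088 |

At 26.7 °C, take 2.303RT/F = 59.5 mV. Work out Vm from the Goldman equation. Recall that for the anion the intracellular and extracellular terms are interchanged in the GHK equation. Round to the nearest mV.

Vm = 59.5 · log₁₀[(Σ P·[cation]ₒ + Σ P·[anion]ᵢ) / (Σ P·[cation]ᵢ + Σ P·[anion]ₒ)]
Numerator = 1×5.67 + 14×151 + 0.088×15.6 = 2121
Denominator = 1×134 + 14×20.0 + 0.088×116 = 424.2
Vm = 59.5 · log₁₀(5) = 59.5 × (0.6990) = 41.59 mV

42 mV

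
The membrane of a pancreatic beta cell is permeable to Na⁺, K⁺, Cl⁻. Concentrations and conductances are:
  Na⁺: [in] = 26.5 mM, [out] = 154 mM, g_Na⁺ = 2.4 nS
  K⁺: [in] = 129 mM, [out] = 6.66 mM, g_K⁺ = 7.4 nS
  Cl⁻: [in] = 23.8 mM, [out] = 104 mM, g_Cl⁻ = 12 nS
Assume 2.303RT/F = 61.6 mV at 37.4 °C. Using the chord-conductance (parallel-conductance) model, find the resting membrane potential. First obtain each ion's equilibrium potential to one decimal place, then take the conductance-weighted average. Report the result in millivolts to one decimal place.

-43.5 mV

E_Na⁺ = (61.6/1)·log₁₀(154/26.5) = 47.1 mV
E_K⁺ = (61.6/1)·log₁₀(6.66/129) = -79.3 mV
E_Cl⁻ = (61.6/-1)·log₁₀(104/23.8) = -39.5 mV
Vm = (Σ gᵢEᵢ)/(Σ gᵢ) = (2.4·47.1 + 7.4·-79.3 + 12·-39.5) / (2.4 + 7.4 + 12)
= -947.78 / 21.8 = -43.48 mV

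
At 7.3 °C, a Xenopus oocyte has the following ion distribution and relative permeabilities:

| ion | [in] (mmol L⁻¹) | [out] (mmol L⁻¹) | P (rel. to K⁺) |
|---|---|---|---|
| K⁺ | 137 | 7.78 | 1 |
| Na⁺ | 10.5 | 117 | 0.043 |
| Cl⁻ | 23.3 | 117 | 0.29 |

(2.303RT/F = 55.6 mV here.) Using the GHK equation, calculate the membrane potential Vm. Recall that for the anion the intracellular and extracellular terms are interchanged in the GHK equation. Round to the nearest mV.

-52 mV

Vm = 55.6 · log₁₀[(Σ P·[cation]ₒ + Σ P·[anion]ᵢ) / (Σ P·[cation]ᵢ + Σ P·[anion]ₒ)]
Numerator = 1×7.78 + 0.043×117 + 0.29×23.3 = 19.57
Denominator = 1×137 + 0.043×10.5 + 0.29×117 = 171.4
Vm = 55.6 · log₁₀(0.11418) = 55.6 × (-0.9424) = -52.40 mV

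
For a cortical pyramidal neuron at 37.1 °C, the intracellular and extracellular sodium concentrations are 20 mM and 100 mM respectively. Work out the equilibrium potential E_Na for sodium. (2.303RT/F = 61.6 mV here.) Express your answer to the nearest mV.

43 mV

E = (61.6/z) · log₁₀([Na⁺]_out/[Na⁺]_in) with z = +1.
= (61.6/1) · log₁₀(100/20) = 61.60 · log₁₀(5)
= 61.60 · (0.6990) = 43.06 mV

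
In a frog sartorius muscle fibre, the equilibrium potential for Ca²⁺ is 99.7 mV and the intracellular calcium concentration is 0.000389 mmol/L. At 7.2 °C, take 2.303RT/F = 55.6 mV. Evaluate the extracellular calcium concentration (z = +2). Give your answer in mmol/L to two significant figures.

1.5 mmol/L

Nernst: E = (55.6/2) · log₁₀([out]/[in]), so log₁₀([out]/[in]) = 99.7 × 2 / 55.6 = 3.5863.
[out]/[in] = 10^(3.5863) = 3858.
[out] = 3858 × 0.000389 = 1.501 mmol/L.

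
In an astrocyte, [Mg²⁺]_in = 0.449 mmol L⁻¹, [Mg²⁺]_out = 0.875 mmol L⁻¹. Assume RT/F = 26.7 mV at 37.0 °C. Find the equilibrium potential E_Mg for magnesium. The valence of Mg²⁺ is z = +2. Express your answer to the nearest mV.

E = (26.7/z) · ln([Mg²⁺]_out/[Mg²⁺]_in) with z = +2.
= (26.7/2) · ln(0.875/0.449) = 13.35 · ln(1.949)
= 13.35 · (0.6672) = 8.91 mV

9 mV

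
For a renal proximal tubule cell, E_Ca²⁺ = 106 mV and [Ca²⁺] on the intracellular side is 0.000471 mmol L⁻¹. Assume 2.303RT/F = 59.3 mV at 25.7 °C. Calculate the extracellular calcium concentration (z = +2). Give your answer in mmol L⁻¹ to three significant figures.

1.77 mmol L⁻¹

Nernst: E = (59.3/2) · log₁₀([out]/[in]), so log₁₀([out]/[in]) = 106.0 × 2 / 59.3 = 3.5750.
[out]/[in] = 10^(3.5750) = 3759.
[out] = 3759 × 0.000471 = 1.77 mmol L⁻¹.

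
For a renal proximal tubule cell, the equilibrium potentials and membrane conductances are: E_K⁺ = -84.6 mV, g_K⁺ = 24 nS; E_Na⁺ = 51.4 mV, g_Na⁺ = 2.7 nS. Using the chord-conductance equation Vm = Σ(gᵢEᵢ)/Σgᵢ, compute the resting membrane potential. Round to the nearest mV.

Σ gᵢEᵢ = 24·(-84.6) + 2.7·(51.4) = -1891.62
Σ gᵢ = 24 + 2.7 = 26.7
Vm = -1891.62 / 26.7 = -70.85 mV

-71 mV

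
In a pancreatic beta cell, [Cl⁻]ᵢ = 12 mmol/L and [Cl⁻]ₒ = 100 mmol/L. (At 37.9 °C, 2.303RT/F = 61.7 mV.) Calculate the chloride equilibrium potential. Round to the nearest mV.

-57 mV

E = (61.7/z) · log₁₀([Cl⁻]_out/[Cl⁻]_in) with z = -1.
For an anion, dividing by z = -1 reverses the sign.
= (61.7/-1) · log₁₀(100/12) = -61.70 · log₁₀(8.333)
= -61.70 · (0.9208) = -56.81 mV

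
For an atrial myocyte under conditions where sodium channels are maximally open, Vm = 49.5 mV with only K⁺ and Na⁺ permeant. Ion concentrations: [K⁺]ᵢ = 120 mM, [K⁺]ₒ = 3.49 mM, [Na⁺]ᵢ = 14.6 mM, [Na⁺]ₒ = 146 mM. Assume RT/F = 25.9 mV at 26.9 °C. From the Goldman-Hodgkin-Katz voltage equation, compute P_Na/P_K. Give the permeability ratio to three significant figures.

17.1

Let α = P_Na/P_K. GHK: Vm = 25.9·ln[(Kₒ + α·Naₒ)/(Kᵢ + α·Naᵢ)].
e^(Vm/25.9) = e^(49.5/25.9) = 6.7612
So 6.7612·(Kᵢ + α·Naᵢ) = Kₒ + α·Naₒ → α = (6.7612·120.0 − 3.49) / (146.0 − 6.7612·14.6)
α = (811.3 − 3.49) / (146.0 − 98.71) = 807.9/47.29 = 17.08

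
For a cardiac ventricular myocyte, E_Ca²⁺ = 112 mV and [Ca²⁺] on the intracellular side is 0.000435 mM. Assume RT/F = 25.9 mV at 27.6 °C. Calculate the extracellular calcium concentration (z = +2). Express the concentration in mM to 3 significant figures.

Nernst: E = (25.9/2) · ln([out]/[in]), so ln([out]/[in]) = 112.0 × 2 / 25.9 = 8.6486.
[out]/[in] = e^(8.6486) = 5702.
[out] = 5702 × 0.000435 = 2.481 mM.

2.48 mM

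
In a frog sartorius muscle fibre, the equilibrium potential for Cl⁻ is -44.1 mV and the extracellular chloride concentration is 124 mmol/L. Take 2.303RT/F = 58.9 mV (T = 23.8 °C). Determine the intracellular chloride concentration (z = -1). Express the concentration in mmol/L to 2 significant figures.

22 mmol/L

Nernst: E = (58.9/-1) · log₁₀([out]/[in]), so log₁₀([out]/[in]) = -44.1 × -1 / 58.9 = 0.7487.
[out]/[in] = 10^(0.7487) = 5.607.
[in] = 124 / 5.607 = 22.12 mmol/L.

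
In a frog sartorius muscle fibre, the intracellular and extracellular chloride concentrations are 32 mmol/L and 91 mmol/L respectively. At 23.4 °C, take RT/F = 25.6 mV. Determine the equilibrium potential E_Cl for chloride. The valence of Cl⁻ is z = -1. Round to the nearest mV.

-27 mV

E = (25.6/z) · ln([Cl⁻]_out/[Cl⁻]_in) with z = -1.
For an anion, dividing by z = -1 reverses the sign.
= (25.6/-1) · ln(91/32) = -25.60 · ln(2.844)
= -25.60 · (1.0451) = -26.76 mV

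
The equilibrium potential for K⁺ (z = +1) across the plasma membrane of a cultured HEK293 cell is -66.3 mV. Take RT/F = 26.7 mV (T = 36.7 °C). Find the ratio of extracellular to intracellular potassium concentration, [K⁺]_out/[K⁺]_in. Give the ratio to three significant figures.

ln([out]/[in]) = E·z/(26.7) = -66.3 × 1 / 26.7 = -2.4831
[out]/[in] = e^(-2.4831) = 0.08348

0.0835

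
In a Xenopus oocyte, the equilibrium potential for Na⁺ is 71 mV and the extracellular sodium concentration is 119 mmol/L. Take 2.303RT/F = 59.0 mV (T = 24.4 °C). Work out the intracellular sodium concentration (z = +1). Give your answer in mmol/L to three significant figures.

Nernst: E = (59.0/1) · log₁₀([out]/[in]), so log₁₀([out]/[in]) = 71.0 × 1 / 59.0 = 1.2034.
[out]/[in] = 10^(1.2034) = 15.97.
[in] = 119 / 15.97 = 7.45 mmol/L.

7.45 mmol/L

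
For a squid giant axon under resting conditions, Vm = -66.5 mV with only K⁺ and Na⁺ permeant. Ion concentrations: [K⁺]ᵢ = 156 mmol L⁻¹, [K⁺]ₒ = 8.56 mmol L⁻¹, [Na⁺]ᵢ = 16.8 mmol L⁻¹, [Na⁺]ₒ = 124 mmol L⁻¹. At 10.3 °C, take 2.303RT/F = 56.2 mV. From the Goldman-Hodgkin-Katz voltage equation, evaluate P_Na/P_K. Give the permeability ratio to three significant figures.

0.0136

Let α = P_Na/P_K. GHK: Vm = 56.2·log₁₀[(Kₒ + α·Naₒ)/(Kᵢ + α·Naᵢ)].
10^(Vm/56.2) = 10^(-66.5/56.2) = 0.065573
So 0.065573·(Kᵢ + α·Naᵢ) = Kₒ + α·Naₒ → α = (0.065573·156.0 − 8.56) / (124.0 − 0.065573·16.8)
α = (10.23 − 8.56) / (124.0 − 1.102) = 1.669/122.9 = 0.01358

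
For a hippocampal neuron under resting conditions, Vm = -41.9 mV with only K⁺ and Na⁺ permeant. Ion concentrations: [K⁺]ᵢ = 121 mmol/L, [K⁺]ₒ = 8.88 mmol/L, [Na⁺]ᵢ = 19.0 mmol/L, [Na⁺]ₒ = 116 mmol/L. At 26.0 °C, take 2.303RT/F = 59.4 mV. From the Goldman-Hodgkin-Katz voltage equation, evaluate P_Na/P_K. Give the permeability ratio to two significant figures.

0.13

Let α = P_Na/P_K. GHK: Vm = 59.4·log₁₀[(Kₒ + α·Naₒ)/(Kᵢ + α·Naᵢ)].
10^(Vm/59.4) = 10^(-41.9/59.4) = 0.19707
So 0.19707·(Kᵢ + α·Naᵢ) = Kₒ + α·Naₒ → α = (0.19707·121.0 − 8.88) / (116.0 − 0.19707·19.0)
α = (23.85 − 8.88) / (116.0 − 3.744) = 14.97/112.3 = 0.1333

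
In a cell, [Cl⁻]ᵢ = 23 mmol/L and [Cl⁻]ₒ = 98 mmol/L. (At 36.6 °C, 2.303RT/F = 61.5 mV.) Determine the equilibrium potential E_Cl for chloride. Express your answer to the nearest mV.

E = (61.5/z) · log₁₀([Cl⁻]_out/[Cl⁻]_in) with z = -1.
For an anion, dividing by z = -1 reverses the sign.
= (61.5/-1) · log₁₀(98/23) = -61.50 · log₁₀(4.261)
= -61.50 · (0.6295) = -38.71 mV

-39 mV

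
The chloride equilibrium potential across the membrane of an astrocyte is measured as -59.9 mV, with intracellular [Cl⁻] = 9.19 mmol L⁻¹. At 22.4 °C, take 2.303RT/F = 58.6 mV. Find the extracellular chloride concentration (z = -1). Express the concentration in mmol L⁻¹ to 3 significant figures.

96.7 mmol L⁻¹

Nernst: E = (58.6/-1) · log₁₀([out]/[in]), so log₁₀([out]/[in]) = -59.9 × -1 / 58.6 = 1.0222.
[out]/[in] = 10^(1.0222) = 10.52.
[out] = 10.52 × 9.19 = 96.72 mmol L⁻¹.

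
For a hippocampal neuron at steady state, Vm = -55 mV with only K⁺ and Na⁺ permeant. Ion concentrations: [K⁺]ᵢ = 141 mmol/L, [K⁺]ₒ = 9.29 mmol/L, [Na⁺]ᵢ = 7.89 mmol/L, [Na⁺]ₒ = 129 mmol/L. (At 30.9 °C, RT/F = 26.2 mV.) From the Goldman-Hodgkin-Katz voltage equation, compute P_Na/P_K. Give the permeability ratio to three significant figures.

Let α = P_Na/P_K. GHK: Vm = 26.2·ln[(Kₒ + α·Naₒ)/(Kᵢ + α·Naᵢ)].
e^(Vm/26.2) = e^(-55.0/26.2) = 0.12255
So 0.12255·(Kᵢ + α·Naᵢ) = Kₒ + α·Naₒ → α = (0.12255·141.0 − 9.29) / (129.0 − 0.12255·7.89)
α = (17.28 − 9.29) / (129.0 − 0.9669) = 7.99/128 = 0.0624

0.0624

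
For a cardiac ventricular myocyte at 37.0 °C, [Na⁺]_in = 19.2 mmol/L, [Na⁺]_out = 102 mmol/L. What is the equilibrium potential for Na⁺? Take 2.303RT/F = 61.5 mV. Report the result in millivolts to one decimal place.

E = (61.5/z) · log₁₀([Na⁺]_out/[Na⁺]_in) with z = +1.
= (61.5/1) · log₁₀(102/19.2) = 61.50 · log₁₀(5.312)
= 61.50 · (0.7253) = 44.61 mV

44.6 mV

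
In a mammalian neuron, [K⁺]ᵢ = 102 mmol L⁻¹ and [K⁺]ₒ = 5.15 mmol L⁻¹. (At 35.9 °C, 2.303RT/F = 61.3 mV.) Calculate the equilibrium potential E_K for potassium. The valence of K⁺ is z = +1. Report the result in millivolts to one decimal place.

E = (61.3/z) · log₁₀([K⁺]_out/[K⁺]_in) with z = +1.
= (61.3/1) · log₁₀(5.15/102) = 61.30 · log₁₀(0.05049)
= 61.30 · (-1.2968) = -79.49 mV

-79.5 mV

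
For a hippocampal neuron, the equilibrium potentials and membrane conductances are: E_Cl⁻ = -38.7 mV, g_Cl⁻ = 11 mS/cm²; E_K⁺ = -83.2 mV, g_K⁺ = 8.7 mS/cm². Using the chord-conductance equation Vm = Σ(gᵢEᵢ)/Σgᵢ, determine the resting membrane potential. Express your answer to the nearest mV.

-58 mV

Σ gᵢEᵢ = 11·(-38.7) + 8.7·(-83.2) = -1149.54
Σ gᵢ = 11 + 8.7 = 19.7
Vm = -1149.54 / 19.7 = -58.35 mV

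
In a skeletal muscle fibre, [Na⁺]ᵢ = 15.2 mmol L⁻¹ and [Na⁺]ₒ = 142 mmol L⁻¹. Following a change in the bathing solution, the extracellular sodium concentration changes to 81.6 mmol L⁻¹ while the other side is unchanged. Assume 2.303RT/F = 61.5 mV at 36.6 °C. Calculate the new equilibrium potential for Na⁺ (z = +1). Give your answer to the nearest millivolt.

After the shift: [Na⁺]_out = 81.6, [Na⁺]_in = 15.2 mmol L⁻¹.
E_new = (61.5/1)·log₁₀(81.6/15.2) = 61.50 · (0.7298) = 44.89 mV

45 mV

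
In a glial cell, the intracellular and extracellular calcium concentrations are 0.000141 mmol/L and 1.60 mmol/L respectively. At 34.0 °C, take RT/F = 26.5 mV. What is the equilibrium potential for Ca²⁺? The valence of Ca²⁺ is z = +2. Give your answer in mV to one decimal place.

E = (26.5/z) · ln([Ca²⁺]_out/[Ca²⁺]_in) with z = +2.
= (26.5/2) · ln(1.60/0.000141) = 13.25 · ln(1.135e+04)
= 13.25 · (9.3368) = 123.71 mV

123.7 mV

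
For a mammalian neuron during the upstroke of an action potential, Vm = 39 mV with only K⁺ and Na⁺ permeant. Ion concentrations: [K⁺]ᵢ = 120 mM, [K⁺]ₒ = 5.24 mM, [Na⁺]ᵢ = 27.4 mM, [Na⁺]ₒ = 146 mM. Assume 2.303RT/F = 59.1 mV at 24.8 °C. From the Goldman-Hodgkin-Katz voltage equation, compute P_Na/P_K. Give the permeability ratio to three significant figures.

Let α = P_Na/P_K. GHK: Vm = 59.1·log₁₀[(Kₒ + α·Naₒ)/(Kᵢ + α·Naᵢ)].
10^(Vm/59.1) = 10^(39.0/59.1) = 4.5698
So 4.5698·(Kᵢ + α·Naᵢ) = Kₒ + α·Naₒ → α = (4.5698·120.0 − 5.24) / (146.0 − 4.5698·27.4)
α = (548.4 − 5.24) / (146.0 − 125.2) = 543.1/20.79 = 26.13

26.1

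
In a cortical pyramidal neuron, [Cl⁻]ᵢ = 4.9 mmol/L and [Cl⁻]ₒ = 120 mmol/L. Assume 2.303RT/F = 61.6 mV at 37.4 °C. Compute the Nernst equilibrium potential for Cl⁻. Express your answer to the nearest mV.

E = (61.6/z) · log₁₀([Cl⁻]_out/[Cl⁻]_in) with z = -1.
For an anion, dividing by z = -1 reverses the sign.
= (61.6/-1) · log₁₀(120/4.9) = -61.60 · log₁₀(24.49)
= -61.60 · (1.3890) = -85.56 mV

-86 mV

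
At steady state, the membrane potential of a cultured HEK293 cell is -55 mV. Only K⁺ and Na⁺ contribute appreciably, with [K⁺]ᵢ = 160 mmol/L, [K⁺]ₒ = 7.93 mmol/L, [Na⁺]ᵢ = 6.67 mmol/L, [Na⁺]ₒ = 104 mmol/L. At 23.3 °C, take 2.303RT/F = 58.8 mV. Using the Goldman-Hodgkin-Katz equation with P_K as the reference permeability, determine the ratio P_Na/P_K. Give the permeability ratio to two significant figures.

Let α = P_Na/P_K. GHK: Vm = 58.8·log₁₀[(Kₒ + α·Naₒ)/(Kᵢ + α·Naᵢ)].
10^(Vm/58.8) = 10^(-55.0/58.8) = 0.11604
So 0.11604·(Kᵢ + α·Naᵢ) = Kₒ + α·Naₒ → α = (0.11604·160.0 − 7.93) / (104.0 − 0.11604·6.67)
α = (18.57 − 7.93) / (104.0 − 0.774) = 10.64/103.2 = 0.103

0.10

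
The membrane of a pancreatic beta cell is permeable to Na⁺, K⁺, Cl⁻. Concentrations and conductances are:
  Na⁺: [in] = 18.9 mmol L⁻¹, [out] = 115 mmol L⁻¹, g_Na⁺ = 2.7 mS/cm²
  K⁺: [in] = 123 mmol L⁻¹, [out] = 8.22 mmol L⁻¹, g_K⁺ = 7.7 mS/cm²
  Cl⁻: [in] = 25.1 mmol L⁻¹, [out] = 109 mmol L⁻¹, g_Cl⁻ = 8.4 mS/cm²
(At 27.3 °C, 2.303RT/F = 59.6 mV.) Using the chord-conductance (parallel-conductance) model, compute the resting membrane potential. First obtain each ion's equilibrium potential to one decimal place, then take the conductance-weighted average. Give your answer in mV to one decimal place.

E_Na⁺ = (59.6/1)·log₁₀(115/18.9) = 46.7 mV
E_K⁺ = (59.6/1)·log₁₀(8.22/123) = -70.0 mV
E_Cl⁻ = (59.6/-1)·log₁₀(109/25.1) = -38.0 mV
Vm = (Σ gᵢEᵢ)/(Σ gᵢ) = (2.7·46.7 + 7.7·-70.0 + 8.4·-38.0) / (2.7 + 7.7 + 8.4)
= -732.11 / 18.8 = -38.94 mV

-38.9 mV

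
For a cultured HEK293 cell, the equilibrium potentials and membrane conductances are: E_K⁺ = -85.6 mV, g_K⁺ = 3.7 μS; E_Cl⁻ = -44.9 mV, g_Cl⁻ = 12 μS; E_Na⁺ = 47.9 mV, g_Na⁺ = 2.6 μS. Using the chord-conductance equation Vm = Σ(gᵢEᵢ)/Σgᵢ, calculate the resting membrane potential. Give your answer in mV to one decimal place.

-39.9 mV

Σ gᵢEᵢ = 3.7·(-85.6) + 12·(-44.9) + 2.6·(47.9) = -730.98
Σ gᵢ = 3.7 + 12 + 2.6 = 18.3
Vm = -730.98 / 18.3 = -39.94 mV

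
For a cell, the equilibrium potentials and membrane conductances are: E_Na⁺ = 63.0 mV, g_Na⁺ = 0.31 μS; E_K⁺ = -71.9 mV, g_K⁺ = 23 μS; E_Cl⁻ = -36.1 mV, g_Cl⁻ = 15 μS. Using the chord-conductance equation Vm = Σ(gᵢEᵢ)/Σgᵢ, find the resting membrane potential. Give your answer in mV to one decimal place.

-56.8 mV

Σ gᵢEᵢ = 0.31·(63.0) + 23·(-71.9) + 15·(-36.1) = -2175.67
Σ gᵢ = 0.31 + 23 + 15 = 38.31
Vm = -2175.67 / 38.31 = -56.79 mV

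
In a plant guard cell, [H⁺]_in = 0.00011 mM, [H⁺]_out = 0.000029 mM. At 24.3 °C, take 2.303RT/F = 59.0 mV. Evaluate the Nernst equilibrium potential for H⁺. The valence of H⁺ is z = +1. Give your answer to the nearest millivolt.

E = (59.0/z) · log₁₀([H⁺]_out/[H⁺]_in) with z = +1.
= (59.0/1) · log₁₀(0.000029/0.00011) = 59.00 · log₁₀(0.2636)
= 59.00 · (-0.5790) = -34.16 mV

-34 mV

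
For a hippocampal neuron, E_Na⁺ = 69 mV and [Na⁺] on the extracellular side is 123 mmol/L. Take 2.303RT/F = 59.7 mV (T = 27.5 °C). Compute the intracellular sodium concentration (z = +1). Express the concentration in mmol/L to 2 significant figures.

Nernst: E = (59.7/1) · log₁₀([out]/[in]), so log₁₀([out]/[in]) = 69.0 × 1 / 59.7 = 1.1558.
[out]/[in] = 10^(1.1558) = 14.31.
[in] = 123 / 14.31 = 8.593 mmol/L.

8.6 mmol/L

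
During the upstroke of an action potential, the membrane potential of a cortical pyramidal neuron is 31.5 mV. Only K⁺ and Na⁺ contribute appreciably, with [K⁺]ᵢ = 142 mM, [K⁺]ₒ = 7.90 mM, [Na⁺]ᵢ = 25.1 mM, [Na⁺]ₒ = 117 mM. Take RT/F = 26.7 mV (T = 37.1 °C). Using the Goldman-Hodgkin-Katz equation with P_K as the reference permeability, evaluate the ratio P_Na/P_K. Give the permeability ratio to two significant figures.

13

Let α = P_Na/P_K. GHK: Vm = 26.7·ln[(Kₒ + α·Naₒ)/(Kᵢ + α·Naᵢ)].
e^(Vm/26.7) = e^(31.5/26.7) = 3.2536
So 3.2536·(Kᵢ + α·Naᵢ) = Kₒ + α·Naₒ → α = (3.2536·142.0 − 7.9) / (117.0 − 3.2536·25.1)
α = (462 − 7.9) / (117.0 − 81.67) = 454.1/35.33 = 12.85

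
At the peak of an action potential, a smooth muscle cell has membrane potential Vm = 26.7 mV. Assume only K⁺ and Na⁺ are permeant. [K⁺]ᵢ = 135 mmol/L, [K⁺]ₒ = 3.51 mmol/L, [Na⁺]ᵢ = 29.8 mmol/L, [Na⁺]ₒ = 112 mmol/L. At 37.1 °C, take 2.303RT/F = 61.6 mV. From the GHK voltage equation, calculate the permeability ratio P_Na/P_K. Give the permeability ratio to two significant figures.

12

Let α = P_Na/P_K. GHK: Vm = 61.6·log₁₀[(Kₒ + α·Naₒ)/(Kᵢ + α·Naᵢ)].
10^(Vm/61.6) = 10^(26.7/61.6) = 2.7129
So 2.7129·(Kᵢ + α·Naᵢ) = Kₒ + α·Naₒ → α = (2.7129·135.0 − 3.51) / (112.0 − 2.7129·29.8)
α = (366.2 − 3.51) / (112.0 − 80.85) = 362.7/31.15 = 11.64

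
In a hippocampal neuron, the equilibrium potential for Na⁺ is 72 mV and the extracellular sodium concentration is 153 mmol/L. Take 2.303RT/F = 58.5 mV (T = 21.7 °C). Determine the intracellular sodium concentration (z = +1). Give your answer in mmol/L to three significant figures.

8.99 mmol/L

Nernst: E = (58.5/1) · log₁₀([out]/[in]), so log₁₀([out]/[in]) = 72.0 × 1 / 58.5 = 1.2308.
[out]/[in] = 10^(1.2308) = 17.01.
[in] = 153 / 17.01 = 8.993 mmol/L.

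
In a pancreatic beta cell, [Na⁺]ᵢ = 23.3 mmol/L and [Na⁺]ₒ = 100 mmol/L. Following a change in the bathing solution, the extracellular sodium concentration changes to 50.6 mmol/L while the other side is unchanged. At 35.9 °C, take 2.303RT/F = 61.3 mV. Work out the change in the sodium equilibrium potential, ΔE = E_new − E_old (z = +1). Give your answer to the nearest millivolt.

E_old = (61.3/1)·log₁₀(100/23.3) = 38.78 mV
E_new = (61.3/1)·log₁₀(50.6/23.3) = 20.65 mV
ΔE = 20.65 − (38.78) = -18.14 mV

-18 mV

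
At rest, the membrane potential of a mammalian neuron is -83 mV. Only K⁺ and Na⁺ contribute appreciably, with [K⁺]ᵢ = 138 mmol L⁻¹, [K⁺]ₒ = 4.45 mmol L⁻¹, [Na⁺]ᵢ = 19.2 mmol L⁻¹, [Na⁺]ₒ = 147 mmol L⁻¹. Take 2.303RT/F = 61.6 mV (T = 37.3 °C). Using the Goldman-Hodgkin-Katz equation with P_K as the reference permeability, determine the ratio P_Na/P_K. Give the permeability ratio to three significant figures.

0.0120

Let α = P_Na/P_K. GHK: Vm = 61.6·log₁₀[(Kₒ + α·Naₒ)/(Kᵢ + α·Naᵢ)].
10^(Vm/61.6) = 10^(-83.0/61.6) = 0.044936
So 0.044936·(Kᵢ + α·Naᵢ) = Kₒ + α·Naₒ → α = (0.044936·138.0 − 4.45) / (147.0 − 0.044936·19.2)
α = (6.201 − 4.45) / (147.0 − 0.8628) = 1.751/146.1 = 0.01198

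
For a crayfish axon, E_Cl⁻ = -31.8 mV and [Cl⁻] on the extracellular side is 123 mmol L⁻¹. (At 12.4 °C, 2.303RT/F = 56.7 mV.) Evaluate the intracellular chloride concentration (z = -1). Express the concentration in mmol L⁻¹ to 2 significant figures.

34 mmol L⁻¹

Nernst: E = (56.7/-1) · log₁₀([out]/[in]), so log₁₀([out]/[in]) = -31.8 × -1 / 56.7 = 0.5608.
[out]/[in] = 10^(0.5608) = 3.638.
[in] = 123 / 3.638 = 33.81 mmol L⁻¹.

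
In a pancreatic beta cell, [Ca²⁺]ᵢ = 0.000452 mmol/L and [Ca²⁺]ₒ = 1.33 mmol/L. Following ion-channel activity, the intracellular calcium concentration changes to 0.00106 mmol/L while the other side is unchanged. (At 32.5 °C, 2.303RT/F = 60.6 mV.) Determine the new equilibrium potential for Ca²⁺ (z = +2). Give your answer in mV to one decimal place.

93.9 mV

After the shift: [Ca²⁺]_out = 1.33, [Ca²⁺]_in = 0.00106 mmol/L.
E_new = (60.6/2)·log₁₀(1.33/0.00106) = 30.30 · (3.0985) = 93.89 mV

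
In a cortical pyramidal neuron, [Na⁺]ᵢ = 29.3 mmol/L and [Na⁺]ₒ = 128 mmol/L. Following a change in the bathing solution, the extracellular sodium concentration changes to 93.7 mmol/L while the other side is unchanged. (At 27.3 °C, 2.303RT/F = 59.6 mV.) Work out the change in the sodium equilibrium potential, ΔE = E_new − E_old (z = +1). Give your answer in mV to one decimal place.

-8.1 mV

E_old = (59.6/1)·log₁₀(128/29.3) = 38.16 mV
E_new = (59.6/1)·log₁₀(93.7/29.3) = 30.09 mV
ΔE = 30.09 − (38.16) = -8.07 mV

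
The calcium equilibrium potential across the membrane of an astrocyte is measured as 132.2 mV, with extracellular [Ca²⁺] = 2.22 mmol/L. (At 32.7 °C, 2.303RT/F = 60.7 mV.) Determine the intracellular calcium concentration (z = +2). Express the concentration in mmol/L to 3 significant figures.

Nernst: E = (60.7/2) · log₁₀([out]/[in]), so log₁₀([out]/[in]) = 132.2 × 2 / 60.7 = 4.3558.
[out]/[in] = 10^(4.3558) = 2.269e+04.
[in] = 2.22 / 2.269e+04 = 9.784e-05 mmol/L.

0.0000978 mmol/L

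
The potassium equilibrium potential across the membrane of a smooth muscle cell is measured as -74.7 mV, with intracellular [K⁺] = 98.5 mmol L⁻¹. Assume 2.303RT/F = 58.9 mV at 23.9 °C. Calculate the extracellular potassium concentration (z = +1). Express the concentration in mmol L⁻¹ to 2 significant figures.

Nernst: E = (58.9/1) · log₁₀([out]/[in]), so log₁₀([out]/[in]) = -74.7 × 1 / 58.9 = -1.2683.
[out]/[in] = 10^(-1.2683) = 0.05392.
[out] = 0.05392 × 98.5 = 5.311 mmol L⁻¹.

5.3 mmol L⁻¹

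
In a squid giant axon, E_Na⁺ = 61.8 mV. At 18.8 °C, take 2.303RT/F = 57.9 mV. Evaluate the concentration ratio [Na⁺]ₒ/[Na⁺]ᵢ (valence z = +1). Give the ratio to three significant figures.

11.7

log₁₀([out]/[in]) = E·z/(57.9) = 61.8 × 1 / 57.9 = 1.0674
[out]/[in] = 10^(1.0674) = 11.68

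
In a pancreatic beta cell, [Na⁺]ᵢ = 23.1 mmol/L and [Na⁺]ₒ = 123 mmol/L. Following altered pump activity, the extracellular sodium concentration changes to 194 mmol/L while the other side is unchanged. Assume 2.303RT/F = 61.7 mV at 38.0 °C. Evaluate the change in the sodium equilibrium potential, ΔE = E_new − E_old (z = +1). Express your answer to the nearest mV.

12 mV

E_old = (61.7/1)·log₁₀(123/23.1) = 44.81 mV
E_new = (61.7/1)·log₁₀(194/23.1) = 57.02 mV
ΔE = 57.02 − (44.81) = 12.21 mV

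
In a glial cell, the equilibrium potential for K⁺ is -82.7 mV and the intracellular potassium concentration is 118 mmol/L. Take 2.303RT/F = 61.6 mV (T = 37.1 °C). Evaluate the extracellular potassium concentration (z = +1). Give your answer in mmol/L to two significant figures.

Nernst: E = (61.6/1) · log₁₀([out]/[in]), so log₁₀([out]/[in]) = -82.7 × 1 / 61.6 = -1.3425.
[out]/[in] = 10^(-1.3425) = 0.04544.
[out] = 0.04544 × 118 = 5.362 mmol/L.

5.4 mmol/L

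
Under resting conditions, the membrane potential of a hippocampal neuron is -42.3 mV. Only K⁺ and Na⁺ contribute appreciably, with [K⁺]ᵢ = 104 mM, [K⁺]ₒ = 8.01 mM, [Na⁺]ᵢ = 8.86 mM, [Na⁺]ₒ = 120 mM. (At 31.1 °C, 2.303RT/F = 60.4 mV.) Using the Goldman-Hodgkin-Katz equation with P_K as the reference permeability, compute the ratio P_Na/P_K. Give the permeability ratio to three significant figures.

Let α = P_Na/P_K. GHK: Vm = 60.4·log₁₀[(Kₒ + α·Naₒ)/(Kᵢ + α·Naᵢ)].
10^(Vm/60.4) = 10^(-42.3/60.4) = 0.19937
So 0.19937·(Kᵢ + α·Naᵢ) = Kₒ + α·Naₒ → α = (0.19937·104.0 − 8.01) / (120.0 − 0.19937·8.86)
α = (20.73 − 8.01) / (120.0 − 1.766) = 12.72/118.2 = 0.1076

0.108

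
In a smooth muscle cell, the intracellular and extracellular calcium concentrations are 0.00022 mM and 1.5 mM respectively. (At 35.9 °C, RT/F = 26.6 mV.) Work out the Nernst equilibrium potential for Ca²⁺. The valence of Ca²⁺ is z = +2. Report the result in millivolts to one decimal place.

117.4 mV

E = (26.6/z) · ln([Ca²⁺]_out/[Ca²⁺]_in) with z = +2.
= (26.6/2) · ln(1.5/0.00022) = 13.30 · ln(6818)
= 13.30 · (8.8273) = 117.40 mV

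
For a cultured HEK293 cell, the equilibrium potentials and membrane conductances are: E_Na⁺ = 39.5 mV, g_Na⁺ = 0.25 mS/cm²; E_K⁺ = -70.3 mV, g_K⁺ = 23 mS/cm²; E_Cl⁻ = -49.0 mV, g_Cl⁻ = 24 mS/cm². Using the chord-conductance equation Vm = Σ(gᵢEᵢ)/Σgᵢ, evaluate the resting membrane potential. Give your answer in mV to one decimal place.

Σ gᵢEᵢ = 0.25·(39.5) + 23·(-70.3) + 24·(-49.0) = -2783.02
Σ gᵢ = 0.25 + 23 + 24 = 47.25
Vm = -2783.02 / 47.25 = -58.90 mV

-58.9 mV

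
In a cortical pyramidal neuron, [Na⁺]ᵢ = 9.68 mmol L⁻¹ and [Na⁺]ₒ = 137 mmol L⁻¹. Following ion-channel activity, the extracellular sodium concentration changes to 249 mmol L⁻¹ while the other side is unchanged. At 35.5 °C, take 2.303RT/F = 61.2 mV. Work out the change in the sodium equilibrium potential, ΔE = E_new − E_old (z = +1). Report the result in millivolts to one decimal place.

15.9 mV

E_old = (61.2/1)·log₁₀(137/9.68) = 70.43 mV
E_new = (61.2/1)·log₁₀(249/9.68) = 86.31 mV
ΔE = 86.31 − (70.43) = 15.88 mV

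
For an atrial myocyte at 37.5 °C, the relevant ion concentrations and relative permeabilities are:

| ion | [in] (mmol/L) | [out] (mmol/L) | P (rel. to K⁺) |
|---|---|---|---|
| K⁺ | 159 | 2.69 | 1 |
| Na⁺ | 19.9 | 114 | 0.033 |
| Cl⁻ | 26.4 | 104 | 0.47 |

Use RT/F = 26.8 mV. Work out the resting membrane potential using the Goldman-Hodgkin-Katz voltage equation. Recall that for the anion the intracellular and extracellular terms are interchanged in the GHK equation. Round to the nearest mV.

Vm = 26.8 · ln[(Σ P·[cation]ₒ + Σ P·[anion]ᵢ) / (Σ P·[cation]ᵢ + Σ P·[anion]ₒ)]
Numerator = 1×2.69 + 0.033×114 + 0.47×26.4 = 18.86
Denominator = 1×159 + 0.033×19.9 + 0.47×104 = 208.5
Vm = 26.8 · ln(0.09044) = 26.8 × (-2.4031) = -64.40 mV

-64 mV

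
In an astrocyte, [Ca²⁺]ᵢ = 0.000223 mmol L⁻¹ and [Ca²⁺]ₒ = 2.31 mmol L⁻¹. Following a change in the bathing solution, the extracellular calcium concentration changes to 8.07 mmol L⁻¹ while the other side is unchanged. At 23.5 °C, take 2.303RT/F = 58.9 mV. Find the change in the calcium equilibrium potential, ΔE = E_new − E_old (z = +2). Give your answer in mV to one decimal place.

16.0 mV

E_old = (58.9/2)·log₁₀(2.31/0.000223) = 118.25 mV
E_new = (58.9/2)·log₁₀(8.07/0.000223) = 134.25 mV
ΔE = 134.25 − (118.25) = 16.00 mV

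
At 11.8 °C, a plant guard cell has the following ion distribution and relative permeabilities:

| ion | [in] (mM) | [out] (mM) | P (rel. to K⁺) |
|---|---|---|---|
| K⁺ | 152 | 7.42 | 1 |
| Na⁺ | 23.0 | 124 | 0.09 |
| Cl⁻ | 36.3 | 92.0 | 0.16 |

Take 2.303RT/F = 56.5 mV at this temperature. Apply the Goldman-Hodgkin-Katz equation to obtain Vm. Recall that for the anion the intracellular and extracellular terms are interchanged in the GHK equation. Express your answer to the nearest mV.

-47 mV

Vm = 56.5 · log₁₀[(Σ P·[cation]ₒ + Σ P·[anion]ᵢ) / (Σ P·[cation]ᵢ + Σ P·[anion]ₒ)]
Numerator = 1×7.42 + 0.09×124 + 0.16×36.3 = 24.39
Denominator = 1×152 + 0.09×23.0 + 0.16×92.0 = 168.8
Vm = 56.5 · log₁₀(0.14449) = 56.5 × (-0.8402) = -47.47 mV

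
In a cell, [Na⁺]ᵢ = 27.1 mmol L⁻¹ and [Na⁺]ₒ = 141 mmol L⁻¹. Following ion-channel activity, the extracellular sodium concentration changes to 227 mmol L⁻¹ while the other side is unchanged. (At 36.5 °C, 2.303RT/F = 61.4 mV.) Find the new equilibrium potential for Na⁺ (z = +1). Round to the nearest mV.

After the shift: [Na⁺]_out = 227, [Na⁺]_in = 27.1 mmol L⁻¹.
E_new = (61.4/1)·log₁₀(227/27.1) = 61.40 · (0.9231) = 56.68 mV

57 mV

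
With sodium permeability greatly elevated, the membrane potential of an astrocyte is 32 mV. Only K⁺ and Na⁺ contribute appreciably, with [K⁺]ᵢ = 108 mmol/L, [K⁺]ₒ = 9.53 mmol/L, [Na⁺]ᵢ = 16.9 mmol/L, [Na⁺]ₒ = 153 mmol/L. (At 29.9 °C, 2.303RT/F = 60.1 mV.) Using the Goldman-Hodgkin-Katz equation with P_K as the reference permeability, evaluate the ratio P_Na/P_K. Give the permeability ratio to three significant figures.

Let α = P_Na/P_K. GHK: Vm = 60.1·log₁₀[(Kₒ + α·Naₒ)/(Kᵢ + α·Naᵢ)].
10^(Vm/60.1) = 10^(32.0/60.1) = 3.4076
So 3.4076·(Kᵢ + α·Naᵢ) = Kₒ + α·Naₒ → α = (3.4076·108.0 − 9.53) / (153.0 − 3.4076·16.9)
α = (368 − 9.53) / (153.0 − 57.59) = 358.5/95.41 = 3.757

3.76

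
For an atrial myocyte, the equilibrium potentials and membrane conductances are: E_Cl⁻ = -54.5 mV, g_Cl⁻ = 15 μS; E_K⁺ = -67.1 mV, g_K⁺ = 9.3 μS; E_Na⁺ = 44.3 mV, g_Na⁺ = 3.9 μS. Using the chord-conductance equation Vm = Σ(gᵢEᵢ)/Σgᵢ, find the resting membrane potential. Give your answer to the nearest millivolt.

Σ gᵢEᵢ = 15·(-54.5) + 9.3·(-67.1) + 3.9·(44.3) = -1268.76
Σ gᵢ = 15 + 9.3 + 3.9 = 28.2
Vm = -1268.76 / 28.2 = -44.99 mV

-45 mV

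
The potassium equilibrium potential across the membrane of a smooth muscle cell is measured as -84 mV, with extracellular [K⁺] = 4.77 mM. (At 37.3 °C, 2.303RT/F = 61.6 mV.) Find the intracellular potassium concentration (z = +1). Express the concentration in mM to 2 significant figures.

Nernst: E = (61.6/1) · log₁₀([out]/[in]), so log₁₀([out]/[in]) = -84.0 × 1 / 61.6 = -1.3636.
[out]/[in] = 10^(-1.3636) = 0.04329.
[in] = 4.77 / 0.04329 = 110.2 mM.

110 mM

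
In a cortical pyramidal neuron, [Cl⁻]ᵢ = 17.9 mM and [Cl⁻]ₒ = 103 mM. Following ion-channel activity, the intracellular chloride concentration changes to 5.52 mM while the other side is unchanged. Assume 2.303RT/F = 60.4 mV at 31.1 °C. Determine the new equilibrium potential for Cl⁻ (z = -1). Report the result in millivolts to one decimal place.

-76.8 mV

After the shift: [Cl⁻]_out = 103, [Cl⁻]_in = 5.52 mM.
E_new = (60.4/-1)·log₁₀(103/5.52) = -60.40 · (1.2709) = -76.76 mV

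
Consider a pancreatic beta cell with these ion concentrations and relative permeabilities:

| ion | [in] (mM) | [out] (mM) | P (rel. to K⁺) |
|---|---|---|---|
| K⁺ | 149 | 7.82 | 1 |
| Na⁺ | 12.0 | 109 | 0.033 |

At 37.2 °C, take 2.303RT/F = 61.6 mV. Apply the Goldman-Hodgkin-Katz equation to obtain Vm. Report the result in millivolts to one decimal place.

Vm = 61.6 · log₁₀[(Σ P·[cation]ₒ + Σ P·[anion]ᵢ) / (Σ P·[cation]ᵢ + Σ P·[anion]ₒ)]
Numerator = 1×7.82 + 0.033×109 = 11.42
Denominator = 1×149 + 0.033×12.0 = 149.4
Vm = 61.6 · log₁₀(0.076421) = 61.6 × (-1.1168) = -68.79 mV

-68.8 mV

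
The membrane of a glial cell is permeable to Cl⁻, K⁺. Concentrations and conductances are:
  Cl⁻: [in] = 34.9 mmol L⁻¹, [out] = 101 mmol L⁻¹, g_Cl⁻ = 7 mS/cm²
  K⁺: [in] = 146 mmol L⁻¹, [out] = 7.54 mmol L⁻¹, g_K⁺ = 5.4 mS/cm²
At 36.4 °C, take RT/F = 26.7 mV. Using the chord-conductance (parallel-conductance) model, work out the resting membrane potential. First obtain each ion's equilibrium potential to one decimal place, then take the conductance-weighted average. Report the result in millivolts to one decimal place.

-50.5 mV

E_Cl⁻ = (26.7/-1)·ln(101/34.9) = -28.4 mV
E_K⁺ = (26.7/1)·ln(7.54/146) = -79.1 mV
Vm = (Σ gᵢEᵢ)/(Σ gᵢ) = (7·-28.4 + 5.4·-79.1) / (7 + 5.4)
= -625.94 / 12.4 = -50.48 mV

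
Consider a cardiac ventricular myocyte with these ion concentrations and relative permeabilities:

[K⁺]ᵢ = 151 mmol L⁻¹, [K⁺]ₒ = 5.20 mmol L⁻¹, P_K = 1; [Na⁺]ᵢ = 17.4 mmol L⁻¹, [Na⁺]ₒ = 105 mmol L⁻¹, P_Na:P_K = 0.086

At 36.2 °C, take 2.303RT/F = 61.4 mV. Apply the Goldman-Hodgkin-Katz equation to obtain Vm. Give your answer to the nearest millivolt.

Vm = 61.4 · log₁₀[(Σ P·[cation]ₒ + Σ P·[anion]ᵢ) / (Σ P·[cation]ᵢ + Σ P·[anion]ₒ)]
Numerator = 1×5.20 + 0.086×105 = 14.23
Denominator = 1×151 + 0.086×17.4 = 152.5
Vm = 61.4 · log₁₀(0.093314) = 61.4 × (-1.0301) = -63.25 mV

-63 mV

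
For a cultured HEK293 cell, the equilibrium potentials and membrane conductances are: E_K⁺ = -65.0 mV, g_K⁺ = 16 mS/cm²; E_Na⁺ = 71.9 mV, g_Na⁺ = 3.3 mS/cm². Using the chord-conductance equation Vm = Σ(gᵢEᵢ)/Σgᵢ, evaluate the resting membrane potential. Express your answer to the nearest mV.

Σ gᵢEᵢ = 16·(-65.0) + 3.3·(71.9) = -802.73
Σ gᵢ = 16 + 3.3 = 19.3
Vm = -802.73 / 19.3 = -41.59 mV

-42 mV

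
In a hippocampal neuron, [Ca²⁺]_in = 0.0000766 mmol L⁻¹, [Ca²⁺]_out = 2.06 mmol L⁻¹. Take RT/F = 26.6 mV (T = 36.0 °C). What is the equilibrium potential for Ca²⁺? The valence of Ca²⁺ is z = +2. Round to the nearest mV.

E = (26.6/z) · ln([Ca²⁺]_out/[Ca²⁺]_in) with z = +2.
= (26.6/2) · ln(2.06/0.0000766) = 13.30 · ln(2.689e+04)
= 13.30 · (10.1996) = 135.65 mV

136 mV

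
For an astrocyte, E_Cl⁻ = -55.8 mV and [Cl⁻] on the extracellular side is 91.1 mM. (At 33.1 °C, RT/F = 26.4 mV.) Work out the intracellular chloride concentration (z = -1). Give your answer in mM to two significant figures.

11 mM

Nernst: E = (26.4/-1) · ln([out]/[in]), so ln([out]/[in]) = -55.8 × -1 / 26.4 = 2.1136.
[out]/[in] = e^(2.1136) = 8.278.
[in] = 91.1 / 8.278 = 11 mM.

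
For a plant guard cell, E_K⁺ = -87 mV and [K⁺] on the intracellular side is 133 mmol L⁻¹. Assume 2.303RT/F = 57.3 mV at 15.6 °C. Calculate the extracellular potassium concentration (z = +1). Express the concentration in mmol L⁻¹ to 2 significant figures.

4.0 mmol L⁻¹

Nernst: E = (57.3/1) · log₁₀([out]/[in]), so log₁₀([out]/[in]) = -87.0 × 1 / 57.3 = -1.5183.
[out]/[in] = 10^(-1.5183) = 0.03032.
[out] = 0.03032 × 133 = 4.032 mmol L⁻¹.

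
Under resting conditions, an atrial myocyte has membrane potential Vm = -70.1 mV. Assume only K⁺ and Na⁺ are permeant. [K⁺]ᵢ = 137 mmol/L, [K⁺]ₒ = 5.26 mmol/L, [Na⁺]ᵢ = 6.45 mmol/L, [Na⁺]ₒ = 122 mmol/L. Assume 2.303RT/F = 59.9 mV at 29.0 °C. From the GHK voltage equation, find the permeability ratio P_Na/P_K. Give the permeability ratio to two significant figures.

Let α = P_Na/P_K. GHK: Vm = 59.9·log₁₀[(Kₒ + α·Naₒ)/(Kᵢ + α·Naᵢ)].
10^(Vm/59.9) = 10^(-70.1/59.9) = 0.067564
So 0.067564·(Kᵢ + α·Naᵢ) = Kₒ + α·Naₒ → α = (0.067564·137.0 − 5.26) / (122.0 − 0.067564·6.45)
α = (9.256 − 5.26) / (122.0 − 0.4358) = 3.996/121.6 = 0.03287

0.033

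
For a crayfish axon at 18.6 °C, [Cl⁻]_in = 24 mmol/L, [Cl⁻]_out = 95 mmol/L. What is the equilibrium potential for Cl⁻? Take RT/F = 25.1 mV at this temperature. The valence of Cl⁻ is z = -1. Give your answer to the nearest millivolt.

-35 mV

E = (25.1/z) · ln([Cl⁻]_out/[Cl⁻]_in) with z = -1.
For an anion, dividing by z = -1 reverses the sign.
= (25.1/-1) · ln(95/24) = -25.10 · ln(3.958)
= -25.10 · (1.3758) = -34.53 mV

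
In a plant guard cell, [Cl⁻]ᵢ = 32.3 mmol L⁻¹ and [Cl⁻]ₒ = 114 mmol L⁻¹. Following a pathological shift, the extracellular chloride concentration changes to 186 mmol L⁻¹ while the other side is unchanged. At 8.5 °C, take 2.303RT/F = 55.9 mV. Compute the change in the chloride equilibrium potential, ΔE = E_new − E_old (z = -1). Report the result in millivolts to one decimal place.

E_old = (55.9/-1)·log₁₀(114/32.3) = -30.62 mV
E_new = (55.9/-1)·log₁₀(186/32.3) = -42.50 mV
ΔE = -42.50 − (-30.62) = -11.88 mV

-11.9 mV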